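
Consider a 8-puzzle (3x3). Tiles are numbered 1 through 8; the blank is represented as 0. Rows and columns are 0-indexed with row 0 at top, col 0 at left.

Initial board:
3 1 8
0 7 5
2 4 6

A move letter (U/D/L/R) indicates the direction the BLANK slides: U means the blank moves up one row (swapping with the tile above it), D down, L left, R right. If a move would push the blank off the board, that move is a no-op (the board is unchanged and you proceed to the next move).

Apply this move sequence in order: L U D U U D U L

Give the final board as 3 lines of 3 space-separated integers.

Answer: 0 1 8
3 7 5
2 4 6

Derivation:
After move 1 (L):
3 1 8
0 7 5
2 4 6

After move 2 (U):
0 1 8
3 7 5
2 4 6

After move 3 (D):
3 1 8
0 7 5
2 4 6

After move 4 (U):
0 1 8
3 7 5
2 4 6

After move 5 (U):
0 1 8
3 7 5
2 4 6

After move 6 (D):
3 1 8
0 7 5
2 4 6

After move 7 (U):
0 1 8
3 7 5
2 4 6

After move 8 (L):
0 1 8
3 7 5
2 4 6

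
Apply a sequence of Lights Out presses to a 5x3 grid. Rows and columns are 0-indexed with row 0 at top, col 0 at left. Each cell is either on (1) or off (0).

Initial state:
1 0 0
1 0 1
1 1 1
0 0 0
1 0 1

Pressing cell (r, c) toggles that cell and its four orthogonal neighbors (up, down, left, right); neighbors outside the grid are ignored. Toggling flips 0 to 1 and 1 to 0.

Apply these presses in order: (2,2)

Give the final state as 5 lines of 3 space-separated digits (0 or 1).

After press 1 at (2,2):
1 0 0
1 0 0
1 0 0
0 0 1
1 0 1

Answer: 1 0 0
1 0 0
1 0 0
0 0 1
1 0 1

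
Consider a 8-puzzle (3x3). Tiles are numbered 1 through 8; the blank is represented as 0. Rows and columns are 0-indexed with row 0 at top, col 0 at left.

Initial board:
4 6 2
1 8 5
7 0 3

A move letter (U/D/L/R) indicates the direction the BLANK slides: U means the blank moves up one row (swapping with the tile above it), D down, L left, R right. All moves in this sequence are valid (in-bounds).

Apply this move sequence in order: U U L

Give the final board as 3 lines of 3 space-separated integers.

Answer: 0 4 2
1 6 5
7 8 3

Derivation:
After move 1 (U):
4 6 2
1 0 5
7 8 3

After move 2 (U):
4 0 2
1 6 5
7 8 3

After move 3 (L):
0 4 2
1 6 5
7 8 3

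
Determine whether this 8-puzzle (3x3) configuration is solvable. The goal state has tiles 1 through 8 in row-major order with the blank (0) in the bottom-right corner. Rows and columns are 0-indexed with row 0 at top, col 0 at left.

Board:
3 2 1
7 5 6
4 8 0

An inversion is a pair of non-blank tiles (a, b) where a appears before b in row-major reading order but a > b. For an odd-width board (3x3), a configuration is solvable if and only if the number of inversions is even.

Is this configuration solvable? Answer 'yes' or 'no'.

Inversions (pairs i<j in row-major order where tile[i] > tile[j] > 0): 8
8 is even, so the puzzle is solvable.

Answer: yes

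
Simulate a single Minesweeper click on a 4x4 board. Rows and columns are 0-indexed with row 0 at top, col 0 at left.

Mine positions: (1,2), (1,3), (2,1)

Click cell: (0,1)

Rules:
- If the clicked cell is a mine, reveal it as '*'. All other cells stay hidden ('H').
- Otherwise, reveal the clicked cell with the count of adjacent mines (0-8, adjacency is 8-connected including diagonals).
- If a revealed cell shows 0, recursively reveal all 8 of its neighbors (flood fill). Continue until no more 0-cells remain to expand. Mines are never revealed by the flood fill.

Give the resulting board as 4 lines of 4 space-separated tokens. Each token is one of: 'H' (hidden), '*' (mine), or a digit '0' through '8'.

H 1 H H
H H H H
H H H H
H H H H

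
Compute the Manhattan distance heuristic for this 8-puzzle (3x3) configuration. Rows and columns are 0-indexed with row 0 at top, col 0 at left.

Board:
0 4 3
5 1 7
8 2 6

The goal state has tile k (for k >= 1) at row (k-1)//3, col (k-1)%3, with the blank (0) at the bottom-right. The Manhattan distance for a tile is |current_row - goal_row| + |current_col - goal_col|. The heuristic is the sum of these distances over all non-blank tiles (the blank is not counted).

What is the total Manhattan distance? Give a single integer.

Answer: 12

Derivation:
Tile 4: at (0,1), goal (1,0), distance |0-1|+|1-0| = 2
Tile 3: at (0,2), goal (0,2), distance |0-0|+|2-2| = 0
Tile 5: at (1,0), goal (1,1), distance |1-1|+|0-1| = 1
Tile 1: at (1,1), goal (0,0), distance |1-0|+|1-0| = 2
Tile 7: at (1,2), goal (2,0), distance |1-2|+|2-0| = 3
Tile 8: at (2,0), goal (2,1), distance |2-2|+|0-1| = 1
Tile 2: at (2,1), goal (0,1), distance |2-0|+|1-1| = 2
Tile 6: at (2,2), goal (1,2), distance |2-1|+|2-2| = 1
Sum: 2 + 0 + 1 + 2 + 3 + 1 + 2 + 1 = 12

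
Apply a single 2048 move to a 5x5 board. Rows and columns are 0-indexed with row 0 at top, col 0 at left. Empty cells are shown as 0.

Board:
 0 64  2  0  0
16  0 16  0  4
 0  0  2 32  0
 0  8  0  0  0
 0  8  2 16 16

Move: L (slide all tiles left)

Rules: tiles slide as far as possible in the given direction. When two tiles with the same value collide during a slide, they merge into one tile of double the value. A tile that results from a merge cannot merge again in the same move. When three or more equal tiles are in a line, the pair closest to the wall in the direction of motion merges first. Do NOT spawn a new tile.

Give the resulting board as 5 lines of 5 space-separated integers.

Slide left:
row 0: [0, 64, 2, 0, 0] -> [64, 2, 0, 0, 0]
row 1: [16, 0, 16, 0, 4] -> [32, 4, 0, 0, 0]
row 2: [0, 0, 2, 32, 0] -> [2, 32, 0, 0, 0]
row 3: [0, 8, 0, 0, 0] -> [8, 0, 0, 0, 0]
row 4: [0, 8, 2, 16, 16] -> [8, 2, 32, 0, 0]

Answer: 64  2  0  0  0
32  4  0  0  0
 2 32  0  0  0
 8  0  0  0  0
 8  2 32  0  0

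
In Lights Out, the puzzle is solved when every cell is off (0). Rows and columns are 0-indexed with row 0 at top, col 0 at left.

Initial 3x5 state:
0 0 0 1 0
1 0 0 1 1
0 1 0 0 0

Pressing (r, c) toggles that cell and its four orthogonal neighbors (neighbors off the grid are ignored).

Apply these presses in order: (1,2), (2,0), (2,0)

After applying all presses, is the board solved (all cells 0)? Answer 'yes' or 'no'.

After press 1 at (1,2):
0 0 1 1 0
1 1 1 0 1
0 1 1 0 0

After press 2 at (2,0):
0 0 1 1 0
0 1 1 0 1
1 0 1 0 0

After press 3 at (2,0):
0 0 1 1 0
1 1 1 0 1
0 1 1 0 0

Lights still on: 8

Answer: no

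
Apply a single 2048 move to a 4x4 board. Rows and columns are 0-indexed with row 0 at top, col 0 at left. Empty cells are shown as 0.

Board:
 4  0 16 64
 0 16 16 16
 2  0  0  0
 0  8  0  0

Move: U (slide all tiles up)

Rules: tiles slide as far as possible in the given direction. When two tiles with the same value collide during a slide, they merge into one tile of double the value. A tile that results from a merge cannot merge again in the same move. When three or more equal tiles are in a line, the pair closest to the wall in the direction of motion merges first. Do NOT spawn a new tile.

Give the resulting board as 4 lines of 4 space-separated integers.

Answer:  4 16 32 64
 2  8  0 16
 0  0  0  0
 0  0  0  0

Derivation:
Slide up:
col 0: [4, 0, 2, 0] -> [4, 2, 0, 0]
col 1: [0, 16, 0, 8] -> [16, 8, 0, 0]
col 2: [16, 16, 0, 0] -> [32, 0, 0, 0]
col 3: [64, 16, 0, 0] -> [64, 16, 0, 0]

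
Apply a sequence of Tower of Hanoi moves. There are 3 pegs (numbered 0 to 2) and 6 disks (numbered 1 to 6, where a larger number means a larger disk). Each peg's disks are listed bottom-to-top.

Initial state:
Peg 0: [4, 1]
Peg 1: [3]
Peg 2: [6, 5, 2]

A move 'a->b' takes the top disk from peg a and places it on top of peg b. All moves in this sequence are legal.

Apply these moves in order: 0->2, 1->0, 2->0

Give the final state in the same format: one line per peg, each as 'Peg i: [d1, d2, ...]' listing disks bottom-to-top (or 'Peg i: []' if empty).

After move 1 (0->2):
Peg 0: [4]
Peg 1: [3]
Peg 2: [6, 5, 2, 1]

After move 2 (1->0):
Peg 0: [4, 3]
Peg 1: []
Peg 2: [6, 5, 2, 1]

After move 3 (2->0):
Peg 0: [4, 3, 1]
Peg 1: []
Peg 2: [6, 5, 2]

Answer: Peg 0: [4, 3, 1]
Peg 1: []
Peg 2: [6, 5, 2]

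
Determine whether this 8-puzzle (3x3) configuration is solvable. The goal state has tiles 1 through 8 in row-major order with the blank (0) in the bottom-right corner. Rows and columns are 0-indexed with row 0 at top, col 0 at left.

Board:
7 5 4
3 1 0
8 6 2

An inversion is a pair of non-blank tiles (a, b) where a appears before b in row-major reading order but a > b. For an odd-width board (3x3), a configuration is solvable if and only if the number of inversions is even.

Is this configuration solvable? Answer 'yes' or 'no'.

Inversions (pairs i<j in row-major order where tile[i] > tile[j] > 0): 18
18 is even, so the puzzle is solvable.

Answer: yes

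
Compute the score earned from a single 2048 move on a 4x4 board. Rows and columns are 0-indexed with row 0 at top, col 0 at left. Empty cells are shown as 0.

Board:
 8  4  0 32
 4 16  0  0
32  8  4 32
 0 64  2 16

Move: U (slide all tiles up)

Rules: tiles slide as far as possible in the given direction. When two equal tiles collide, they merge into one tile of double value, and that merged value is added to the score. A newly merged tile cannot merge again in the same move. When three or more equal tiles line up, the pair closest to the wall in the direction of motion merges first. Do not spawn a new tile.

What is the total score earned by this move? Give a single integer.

Slide up:
col 0: [8, 4, 32, 0] -> [8, 4, 32, 0]  score +0 (running 0)
col 1: [4, 16, 8, 64] -> [4, 16, 8, 64]  score +0 (running 0)
col 2: [0, 0, 4, 2] -> [4, 2, 0, 0]  score +0 (running 0)
col 3: [32, 0, 32, 16] -> [64, 16, 0, 0]  score +64 (running 64)
Board after move:
 8  4  4 64
 4 16  2 16
32  8  0  0
 0 64  0  0

Answer: 64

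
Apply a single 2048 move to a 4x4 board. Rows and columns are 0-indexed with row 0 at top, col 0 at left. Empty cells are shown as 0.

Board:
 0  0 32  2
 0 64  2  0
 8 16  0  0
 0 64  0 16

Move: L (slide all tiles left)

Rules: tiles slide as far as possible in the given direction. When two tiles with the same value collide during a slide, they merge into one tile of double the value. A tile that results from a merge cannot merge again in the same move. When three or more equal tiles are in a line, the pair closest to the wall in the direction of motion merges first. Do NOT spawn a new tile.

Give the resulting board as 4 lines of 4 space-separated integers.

Answer: 32  2  0  0
64  2  0  0
 8 16  0  0
64 16  0  0

Derivation:
Slide left:
row 0: [0, 0, 32, 2] -> [32, 2, 0, 0]
row 1: [0, 64, 2, 0] -> [64, 2, 0, 0]
row 2: [8, 16, 0, 0] -> [8, 16, 0, 0]
row 3: [0, 64, 0, 16] -> [64, 16, 0, 0]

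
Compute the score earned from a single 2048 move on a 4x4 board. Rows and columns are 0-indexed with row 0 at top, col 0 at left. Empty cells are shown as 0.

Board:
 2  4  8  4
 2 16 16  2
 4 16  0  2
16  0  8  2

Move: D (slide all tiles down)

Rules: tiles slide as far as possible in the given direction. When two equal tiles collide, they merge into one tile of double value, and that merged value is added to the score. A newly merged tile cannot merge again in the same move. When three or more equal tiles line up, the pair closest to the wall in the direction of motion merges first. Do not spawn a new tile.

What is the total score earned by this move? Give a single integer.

Slide down:
col 0: [2, 2, 4, 16] -> [0, 4, 4, 16]  score +4 (running 4)
col 1: [4, 16, 16, 0] -> [0, 0, 4, 32]  score +32 (running 36)
col 2: [8, 16, 0, 8] -> [0, 8, 16, 8]  score +0 (running 36)
col 3: [4, 2, 2, 2] -> [0, 4, 2, 4]  score +4 (running 40)
Board after move:
 0  0  0  0
 4  0  8  4
 4  4 16  2
16 32  8  4

Answer: 40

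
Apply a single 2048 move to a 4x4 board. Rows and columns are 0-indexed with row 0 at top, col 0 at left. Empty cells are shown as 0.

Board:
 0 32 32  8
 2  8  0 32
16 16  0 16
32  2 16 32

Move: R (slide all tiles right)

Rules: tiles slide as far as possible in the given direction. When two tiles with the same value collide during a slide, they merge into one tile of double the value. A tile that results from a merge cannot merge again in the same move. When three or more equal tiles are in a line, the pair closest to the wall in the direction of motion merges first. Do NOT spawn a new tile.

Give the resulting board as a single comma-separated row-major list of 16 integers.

Answer: 0, 0, 64, 8, 0, 2, 8, 32, 0, 0, 16, 32, 32, 2, 16, 32

Derivation:
Slide right:
row 0: [0, 32, 32, 8] -> [0, 0, 64, 8]
row 1: [2, 8, 0, 32] -> [0, 2, 8, 32]
row 2: [16, 16, 0, 16] -> [0, 0, 16, 32]
row 3: [32, 2, 16, 32] -> [32, 2, 16, 32]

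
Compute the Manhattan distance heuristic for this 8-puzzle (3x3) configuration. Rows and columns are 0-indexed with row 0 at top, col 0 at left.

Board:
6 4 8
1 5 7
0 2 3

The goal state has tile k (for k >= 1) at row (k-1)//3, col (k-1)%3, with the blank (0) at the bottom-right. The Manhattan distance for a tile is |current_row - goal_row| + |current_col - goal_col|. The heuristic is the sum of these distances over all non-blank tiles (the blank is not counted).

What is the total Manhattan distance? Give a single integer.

Tile 6: at (0,0), goal (1,2), distance |0-1|+|0-2| = 3
Tile 4: at (0,1), goal (1,0), distance |0-1|+|1-0| = 2
Tile 8: at (0,2), goal (2,1), distance |0-2|+|2-1| = 3
Tile 1: at (1,0), goal (0,0), distance |1-0|+|0-0| = 1
Tile 5: at (1,1), goal (1,1), distance |1-1|+|1-1| = 0
Tile 7: at (1,2), goal (2,0), distance |1-2|+|2-0| = 3
Tile 2: at (2,1), goal (0,1), distance |2-0|+|1-1| = 2
Tile 3: at (2,2), goal (0,2), distance |2-0|+|2-2| = 2
Sum: 3 + 2 + 3 + 1 + 0 + 3 + 2 + 2 = 16

Answer: 16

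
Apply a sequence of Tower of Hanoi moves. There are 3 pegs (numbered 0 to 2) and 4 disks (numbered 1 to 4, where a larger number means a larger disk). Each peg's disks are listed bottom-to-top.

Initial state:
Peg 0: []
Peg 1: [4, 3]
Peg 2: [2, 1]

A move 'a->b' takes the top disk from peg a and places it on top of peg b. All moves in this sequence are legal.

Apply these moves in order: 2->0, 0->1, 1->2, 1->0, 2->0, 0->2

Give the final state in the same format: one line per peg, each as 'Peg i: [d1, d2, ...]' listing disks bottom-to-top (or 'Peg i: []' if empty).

Answer: Peg 0: [3]
Peg 1: [4]
Peg 2: [2, 1]

Derivation:
After move 1 (2->0):
Peg 0: [1]
Peg 1: [4, 3]
Peg 2: [2]

After move 2 (0->1):
Peg 0: []
Peg 1: [4, 3, 1]
Peg 2: [2]

After move 3 (1->2):
Peg 0: []
Peg 1: [4, 3]
Peg 2: [2, 1]

After move 4 (1->0):
Peg 0: [3]
Peg 1: [4]
Peg 2: [2, 1]

After move 5 (2->0):
Peg 0: [3, 1]
Peg 1: [4]
Peg 2: [2]

After move 6 (0->2):
Peg 0: [3]
Peg 1: [4]
Peg 2: [2, 1]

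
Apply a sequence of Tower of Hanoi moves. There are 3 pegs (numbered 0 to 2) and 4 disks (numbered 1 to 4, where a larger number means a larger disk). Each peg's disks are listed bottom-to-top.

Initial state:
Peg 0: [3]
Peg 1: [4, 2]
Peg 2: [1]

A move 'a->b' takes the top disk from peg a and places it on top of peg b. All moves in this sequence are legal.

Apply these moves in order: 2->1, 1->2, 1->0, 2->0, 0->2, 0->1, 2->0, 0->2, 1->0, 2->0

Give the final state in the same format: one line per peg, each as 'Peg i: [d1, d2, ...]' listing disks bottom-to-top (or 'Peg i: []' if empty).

After move 1 (2->1):
Peg 0: [3]
Peg 1: [4, 2, 1]
Peg 2: []

After move 2 (1->2):
Peg 0: [3]
Peg 1: [4, 2]
Peg 2: [1]

After move 3 (1->0):
Peg 0: [3, 2]
Peg 1: [4]
Peg 2: [1]

After move 4 (2->0):
Peg 0: [3, 2, 1]
Peg 1: [4]
Peg 2: []

After move 5 (0->2):
Peg 0: [3, 2]
Peg 1: [4]
Peg 2: [1]

After move 6 (0->1):
Peg 0: [3]
Peg 1: [4, 2]
Peg 2: [1]

After move 7 (2->0):
Peg 0: [3, 1]
Peg 1: [4, 2]
Peg 2: []

After move 8 (0->2):
Peg 0: [3]
Peg 1: [4, 2]
Peg 2: [1]

After move 9 (1->0):
Peg 0: [3, 2]
Peg 1: [4]
Peg 2: [1]

After move 10 (2->0):
Peg 0: [3, 2, 1]
Peg 1: [4]
Peg 2: []

Answer: Peg 0: [3, 2, 1]
Peg 1: [4]
Peg 2: []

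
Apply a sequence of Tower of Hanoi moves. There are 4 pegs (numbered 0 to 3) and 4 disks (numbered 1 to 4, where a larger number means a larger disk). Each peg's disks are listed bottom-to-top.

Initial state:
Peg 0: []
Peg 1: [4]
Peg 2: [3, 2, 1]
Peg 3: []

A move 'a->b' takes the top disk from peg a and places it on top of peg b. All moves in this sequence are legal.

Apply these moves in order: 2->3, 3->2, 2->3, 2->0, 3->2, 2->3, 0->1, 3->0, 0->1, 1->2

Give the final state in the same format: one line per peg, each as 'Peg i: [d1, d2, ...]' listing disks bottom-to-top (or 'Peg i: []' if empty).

After move 1 (2->3):
Peg 0: []
Peg 1: [4]
Peg 2: [3, 2]
Peg 3: [1]

After move 2 (3->2):
Peg 0: []
Peg 1: [4]
Peg 2: [3, 2, 1]
Peg 3: []

After move 3 (2->3):
Peg 0: []
Peg 1: [4]
Peg 2: [3, 2]
Peg 3: [1]

After move 4 (2->0):
Peg 0: [2]
Peg 1: [4]
Peg 2: [3]
Peg 3: [1]

After move 5 (3->2):
Peg 0: [2]
Peg 1: [4]
Peg 2: [3, 1]
Peg 3: []

After move 6 (2->3):
Peg 0: [2]
Peg 1: [4]
Peg 2: [3]
Peg 3: [1]

After move 7 (0->1):
Peg 0: []
Peg 1: [4, 2]
Peg 2: [3]
Peg 3: [1]

After move 8 (3->0):
Peg 0: [1]
Peg 1: [4, 2]
Peg 2: [3]
Peg 3: []

After move 9 (0->1):
Peg 0: []
Peg 1: [4, 2, 1]
Peg 2: [3]
Peg 3: []

After move 10 (1->2):
Peg 0: []
Peg 1: [4, 2]
Peg 2: [3, 1]
Peg 3: []

Answer: Peg 0: []
Peg 1: [4, 2]
Peg 2: [3, 1]
Peg 3: []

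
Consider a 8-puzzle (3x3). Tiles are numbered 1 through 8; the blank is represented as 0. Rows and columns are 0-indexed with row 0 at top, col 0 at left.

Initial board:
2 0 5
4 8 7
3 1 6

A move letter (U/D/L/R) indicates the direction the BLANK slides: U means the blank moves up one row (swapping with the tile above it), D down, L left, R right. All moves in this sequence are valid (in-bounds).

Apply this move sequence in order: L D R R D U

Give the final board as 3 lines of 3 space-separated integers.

After move 1 (L):
0 2 5
4 8 7
3 1 6

After move 2 (D):
4 2 5
0 8 7
3 1 6

After move 3 (R):
4 2 5
8 0 7
3 1 6

After move 4 (R):
4 2 5
8 7 0
3 1 6

After move 5 (D):
4 2 5
8 7 6
3 1 0

After move 6 (U):
4 2 5
8 7 0
3 1 6

Answer: 4 2 5
8 7 0
3 1 6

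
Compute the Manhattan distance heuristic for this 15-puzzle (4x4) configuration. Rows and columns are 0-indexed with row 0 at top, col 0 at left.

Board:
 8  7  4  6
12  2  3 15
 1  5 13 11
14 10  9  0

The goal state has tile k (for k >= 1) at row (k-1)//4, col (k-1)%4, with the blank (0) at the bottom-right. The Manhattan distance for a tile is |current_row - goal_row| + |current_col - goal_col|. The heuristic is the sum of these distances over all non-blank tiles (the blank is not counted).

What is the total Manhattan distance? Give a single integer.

Answer: 32

Derivation:
Tile 8: (0,0)->(1,3) = 4
Tile 7: (0,1)->(1,2) = 2
Tile 4: (0,2)->(0,3) = 1
Tile 6: (0,3)->(1,1) = 3
Tile 12: (1,0)->(2,3) = 4
Tile 2: (1,1)->(0,1) = 1
Tile 3: (1,2)->(0,2) = 1
Tile 15: (1,3)->(3,2) = 3
Tile 1: (2,0)->(0,0) = 2
Tile 5: (2,1)->(1,0) = 2
Tile 13: (2,2)->(3,0) = 3
Tile 11: (2,3)->(2,2) = 1
Tile 14: (3,0)->(3,1) = 1
Tile 10: (3,1)->(2,1) = 1
Tile 9: (3,2)->(2,0) = 3
Sum: 4 + 2 + 1 + 3 + 4 + 1 + 1 + 3 + 2 + 2 + 3 + 1 + 1 + 1 + 3 = 32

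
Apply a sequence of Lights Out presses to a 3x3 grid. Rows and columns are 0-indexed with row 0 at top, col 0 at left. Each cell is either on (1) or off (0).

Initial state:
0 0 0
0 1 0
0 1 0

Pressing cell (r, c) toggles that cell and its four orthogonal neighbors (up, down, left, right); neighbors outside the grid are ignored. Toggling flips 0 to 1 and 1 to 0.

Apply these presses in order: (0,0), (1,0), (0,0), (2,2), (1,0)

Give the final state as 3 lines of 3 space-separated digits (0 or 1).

Answer: 0 0 0
0 1 1
0 0 1

Derivation:
After press 1 at (0,0):
1 1 0
1 1 0
0 1 0

After press 2 at (1,0):
0 1 0
0 0 0
1 1 0

After press 3 at (0,0):
1 0 0
1 0 0
1 1 0

After press 4 at (2,2):
1 0 0
1 0 1
1 0 1

After press 5 at (1,0):
0 0 0
0 1 1
0 0 1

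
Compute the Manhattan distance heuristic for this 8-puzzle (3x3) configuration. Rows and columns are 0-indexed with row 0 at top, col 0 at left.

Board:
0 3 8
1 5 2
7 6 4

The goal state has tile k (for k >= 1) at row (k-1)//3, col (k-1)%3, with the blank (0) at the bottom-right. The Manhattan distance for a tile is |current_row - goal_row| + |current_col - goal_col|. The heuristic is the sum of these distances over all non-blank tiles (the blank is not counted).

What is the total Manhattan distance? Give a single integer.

Tile 3: at (0,1), goal (0,2), distance |0-0|+|1-2| = 1
Tile 8: at (0,2), goal (2,1), distance |0-2|+|2-1| = 3
Tile 1: at (1,0), goal (0,0), distance |1-0|+|0-0| = 1
Tile 5: at (1,1), goal (1,1), distance |1-1|+|1-1| = 0
Tile 2: at (1,2), goal (0,1), distance |1-0|+|2-1| = 2
Tile 7: at (2,0), goal (2,0), distance |2-2|+|0-0| = 0
Tile 6: at (2,1), goal (1,2), distance |2-1|+|1-2| = 2
Tile 4: at (2,2), goal (1,0), distance |2-1|+|2-0| = 3
Sum: 1 + 3 + 1 + 0 + 2 + 0 + 2 + 3 = 12

Answer: 12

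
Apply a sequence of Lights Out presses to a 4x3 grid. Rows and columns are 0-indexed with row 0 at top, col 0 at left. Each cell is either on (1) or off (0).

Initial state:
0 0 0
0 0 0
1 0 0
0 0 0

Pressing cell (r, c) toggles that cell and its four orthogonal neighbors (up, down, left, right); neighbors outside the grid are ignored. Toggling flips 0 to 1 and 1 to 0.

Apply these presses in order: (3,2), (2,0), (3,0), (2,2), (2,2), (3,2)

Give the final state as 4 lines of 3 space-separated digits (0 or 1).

After press 1 at (3,2):
0 0 0
0 0 0
1 0 1
0 1 1

After press 2 at (2,0):
0 0 0
1 0 0
0 1 1
1 1 1

After press 3 at (3,0):
0 0 0
1 0 0
1 1 1
0 0 1

After press 4 at (2,2):
0 0 0
1 0 1
1 0 0
0 0 0

After press 5 at (2,2):
0 0 0
1 0 0
1 1 1
0 0 1

After press 6 at (3,2):
0 0 0
1 0 0
1 1 0
0 1 0

Answer: 0 0 0
1 0 0
1 1 0
0 1 0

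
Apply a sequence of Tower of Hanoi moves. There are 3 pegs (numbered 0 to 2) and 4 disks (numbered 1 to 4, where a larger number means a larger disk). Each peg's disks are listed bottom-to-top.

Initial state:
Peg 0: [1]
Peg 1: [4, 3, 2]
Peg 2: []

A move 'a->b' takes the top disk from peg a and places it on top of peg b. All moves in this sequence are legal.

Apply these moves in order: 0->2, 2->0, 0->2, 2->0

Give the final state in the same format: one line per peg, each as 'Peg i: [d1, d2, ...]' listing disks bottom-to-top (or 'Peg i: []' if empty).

After move 1 (0->2):
Peg 0: []
Peg 1: [4, 3, 2]
Peg 2: [1]

After move 2 (2->0):
Peg 0: [1]
Peg 1: [4, 3, 2]
Peg 2: []

After move 3 (0->2):
Peg 0: []
Peg 1: [4, 3, 2]
Peg 2: [1]

After move 4 (2->0):
Peg 0: [1]
Peg 1: [4, 3, 2]
Peg 2: []

Answer: Peg 0: [1]
Peg 1: [4, 3, 2]
Peg 2: []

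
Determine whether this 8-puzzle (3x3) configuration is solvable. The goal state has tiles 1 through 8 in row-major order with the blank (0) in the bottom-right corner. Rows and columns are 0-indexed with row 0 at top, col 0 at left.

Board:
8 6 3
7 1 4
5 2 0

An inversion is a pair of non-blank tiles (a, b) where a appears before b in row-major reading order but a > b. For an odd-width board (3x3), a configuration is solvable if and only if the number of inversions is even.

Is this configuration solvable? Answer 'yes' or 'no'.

Answer: yes

Derivation:
Inversions (pairs i<j in row-major order where tile[i] > tile[j] > 0): 20
20 is even, so the puzzle is solvable.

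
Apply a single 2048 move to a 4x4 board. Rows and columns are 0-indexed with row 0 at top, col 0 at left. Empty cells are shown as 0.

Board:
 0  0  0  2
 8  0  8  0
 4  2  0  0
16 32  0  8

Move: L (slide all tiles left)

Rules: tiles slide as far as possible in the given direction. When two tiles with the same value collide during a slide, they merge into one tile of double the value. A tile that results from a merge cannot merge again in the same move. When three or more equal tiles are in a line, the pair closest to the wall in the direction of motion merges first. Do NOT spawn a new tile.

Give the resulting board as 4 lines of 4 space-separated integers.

Answer:  2  0  0  0
16  0  0  0
 4  2  0  0
16 32  8  0

Derivation:
Slide left:
row 0: [0, 0, 0, 2] -> [2, 0, 0, 0]
row 1: [8, 0, 8, 0] -> [16, 0, 0, 0]
row 2: [4, 2, 0, 0] -> [4, 2, 0, 0]
row 3: [16, 32, 0, 8] -> [16, 32, 8, 0]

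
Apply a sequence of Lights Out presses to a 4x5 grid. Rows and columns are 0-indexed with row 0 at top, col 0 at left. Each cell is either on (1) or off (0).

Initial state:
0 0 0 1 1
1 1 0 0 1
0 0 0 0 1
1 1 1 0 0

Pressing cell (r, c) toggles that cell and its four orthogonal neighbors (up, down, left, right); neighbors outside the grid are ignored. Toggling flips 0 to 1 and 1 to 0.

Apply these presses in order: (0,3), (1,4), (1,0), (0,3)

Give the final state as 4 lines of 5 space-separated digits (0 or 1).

After press 1 at (0,3):
0 0 1 0 0
1 1 0 1 1
0 0 0 0 1
1 1 1 0 0

After press 2 at (1,4):
0 0 1 0 1
1 1 0 0 0
0 0 0 0 0
1 1 1 0 0

After press 3 at (1,0):
1 0 1 0 1
0 0 0 0 0
1 0 0 0 0
1 1 1 0 0

After press 4 at (0,3):
1 0 0 1 0
0 0 0 1 0
1 0 0 0 0
1 1 1 0 0

Answer: 1 0 0 1 0
0 0 0 1 0
1 0 0 0 0
1 1 1 0 0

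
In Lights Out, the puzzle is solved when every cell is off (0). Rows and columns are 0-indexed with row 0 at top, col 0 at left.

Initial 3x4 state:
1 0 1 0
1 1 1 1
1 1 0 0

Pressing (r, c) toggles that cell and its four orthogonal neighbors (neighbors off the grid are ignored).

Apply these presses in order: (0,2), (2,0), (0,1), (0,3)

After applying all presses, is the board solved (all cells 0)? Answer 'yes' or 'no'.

After press 1 at (0,2):
1 1 0 1
1 1 0 1
1 1 0 0

After press 2 at (2,0):
1 1 0 1
0 1 0 1
0 0 0 0

After press 3 at (0,1):
0 0 1 1
0 0 0 1
0 0 0 0

After press 4 at (0,3):
0 0 0 0
0 0 0 0
0 0 0 0

Lights still on: 0

Answer: yes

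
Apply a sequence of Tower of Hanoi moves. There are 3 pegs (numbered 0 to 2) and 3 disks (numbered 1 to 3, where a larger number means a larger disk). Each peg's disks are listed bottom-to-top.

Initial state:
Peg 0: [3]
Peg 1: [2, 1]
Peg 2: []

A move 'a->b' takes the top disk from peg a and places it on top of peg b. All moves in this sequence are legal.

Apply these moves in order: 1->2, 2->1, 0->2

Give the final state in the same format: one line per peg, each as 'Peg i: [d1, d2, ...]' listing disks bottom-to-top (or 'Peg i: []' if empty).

Answer: Peg 0: []
Peg 1: [2, 1]
Peg 2: [3]

Derivation:
After move 1 (1->2):
Peg 0: [3]
Peg 1: [2]
Peg 2: [1]

After move 2 (2->1):
Peg 0: [3]
Peg 1: [2, 1]
Peg 2: []

After move 3 (0->2):
Peg 0: []
Peg 1: [2, 1]
Peg 2: [3]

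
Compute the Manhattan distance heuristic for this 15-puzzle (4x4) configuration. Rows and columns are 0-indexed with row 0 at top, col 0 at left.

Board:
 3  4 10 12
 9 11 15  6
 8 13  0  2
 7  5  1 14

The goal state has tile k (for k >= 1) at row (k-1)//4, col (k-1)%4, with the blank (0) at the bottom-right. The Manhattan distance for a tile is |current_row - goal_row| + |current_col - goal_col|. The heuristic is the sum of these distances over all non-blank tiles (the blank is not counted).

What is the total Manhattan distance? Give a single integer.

Answer: 40

Derivation:
Tile 3: at (0,0), goal (0,2), distance |0-0|+|0-2| = 2
Tile 4: at (0,1), goal (0,3), distance |0-0|+|1-3| = 2
Tile 10: at (0,2), goal (2,1), distance |0-2|+|2-1| = 3
Tile 12: at (0,3), goal (2,3), distance |0-2|+|3-3| = 2
Tile 9: at (1,0), goal (2,0), distance |1-2|+|0-0| = 1
Tile 11: at (1,1), goal (2,2), distance |1-2|+|1-2| = 2
Tile 15: at (1,2), goal (3,2), distance |1-3|+|2-2| = 2
Tile 6: at (1,3), goal (1,1), distance |1-1|+|3-1| = 2
Tile 8: at (2,0), goal (1,3), distance |2-1|+|0-3| = 4
Tile 13: at (2,1), goal (3,0), distance |2-3|+|1-0| = 2
Tile 2: at (2,3), goal (0,1), distance |2-0|+|3-1| = 4
Tile 7: at (3,0), goal (1,2), distance |3-1|+|0-2| = 4
Tile 5: at (3,1), goal (1,0), distance |3-1|+|1-0| = 3
Tile 1: at (3,2), goal (0,0), distance |3-0|+|2-0| = 5
Tile 14: at (3,3), goal (3,1), distance |3-3|+|3-1| = 2
Sum: 2 + 2 + 3 + 2 + 1 + 2 + 2 + 2 + 4 + 2 + 4 + 4 + 3 + 5 + 2 = 40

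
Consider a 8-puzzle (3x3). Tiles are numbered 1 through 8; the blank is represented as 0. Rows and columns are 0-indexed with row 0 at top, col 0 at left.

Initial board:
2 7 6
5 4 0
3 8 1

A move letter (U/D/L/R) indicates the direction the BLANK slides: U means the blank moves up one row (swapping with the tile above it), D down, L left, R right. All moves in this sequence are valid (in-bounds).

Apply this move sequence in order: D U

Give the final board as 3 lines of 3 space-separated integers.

After move 1 (D):
2 7 6
5 4 1
3 8 0

After move 2 (U):
2 7 6
5 4 0
3 8 1

Answer: 2 7 6
5 4 0
3 8 1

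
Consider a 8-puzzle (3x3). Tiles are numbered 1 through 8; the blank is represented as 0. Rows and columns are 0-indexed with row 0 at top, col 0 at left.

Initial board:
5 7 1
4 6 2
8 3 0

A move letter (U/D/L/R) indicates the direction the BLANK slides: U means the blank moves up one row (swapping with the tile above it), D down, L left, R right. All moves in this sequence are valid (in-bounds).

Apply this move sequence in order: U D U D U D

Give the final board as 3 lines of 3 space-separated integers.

After move 1 (U):
5 7 1
4 6 0
8 3 2

After move 2 (D):
5 7 1
4 6 2
8 3 0

After move 3 (U):
5 7 1
4 6 0
8 3 2

After move 4 (D):
5 7 1
4 6 2
8 3 0

After move 5 (U):
5 7 1
4 6 0
8 3 2

After move 6 (D):
5 7 1
4 6 2
8 3 0

Answer: 5 7 1
4 6 2
8 3 0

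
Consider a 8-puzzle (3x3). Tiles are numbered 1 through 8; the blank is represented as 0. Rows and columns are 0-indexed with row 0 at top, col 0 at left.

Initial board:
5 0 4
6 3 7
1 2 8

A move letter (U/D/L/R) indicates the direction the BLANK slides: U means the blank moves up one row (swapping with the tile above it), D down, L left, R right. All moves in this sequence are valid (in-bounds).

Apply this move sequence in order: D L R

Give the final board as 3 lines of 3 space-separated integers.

Answer: 5 3 4
6 0 7
1 2 8

Derivation:
After move 1 (D):
5 3 4
6 0 7
1 2 8

After move 2 (L):
5 3 4
0 6 7
1 2 8

After move 3 (R):
5 3 4
6 0 7
1 2 8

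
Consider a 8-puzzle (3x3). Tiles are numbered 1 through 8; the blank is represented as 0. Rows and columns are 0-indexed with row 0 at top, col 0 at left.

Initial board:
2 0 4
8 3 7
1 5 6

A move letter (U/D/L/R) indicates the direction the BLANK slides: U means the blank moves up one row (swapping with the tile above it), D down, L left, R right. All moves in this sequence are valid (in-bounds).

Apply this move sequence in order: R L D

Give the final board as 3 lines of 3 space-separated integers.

After move 1 (R):
2 4 0
8 3 7
1 5 6

After move 2 (L):
2 0 4
8 3 7
1 5 6

After move 3 (D):
2 3 4
8 0 7
1 5 6

Answer: 2 3 4
8 0 7
1 5 6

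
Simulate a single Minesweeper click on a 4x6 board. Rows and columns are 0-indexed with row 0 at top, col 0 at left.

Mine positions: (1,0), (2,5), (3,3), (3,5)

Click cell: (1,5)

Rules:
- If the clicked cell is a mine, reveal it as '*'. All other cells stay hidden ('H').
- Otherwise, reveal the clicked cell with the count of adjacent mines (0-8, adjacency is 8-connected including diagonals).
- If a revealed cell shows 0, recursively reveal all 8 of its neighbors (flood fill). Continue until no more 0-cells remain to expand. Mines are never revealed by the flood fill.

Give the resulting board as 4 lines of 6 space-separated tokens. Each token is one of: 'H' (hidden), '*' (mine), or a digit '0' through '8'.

H H H H H H
H H H H H 1
H H H H H H
H H H H H H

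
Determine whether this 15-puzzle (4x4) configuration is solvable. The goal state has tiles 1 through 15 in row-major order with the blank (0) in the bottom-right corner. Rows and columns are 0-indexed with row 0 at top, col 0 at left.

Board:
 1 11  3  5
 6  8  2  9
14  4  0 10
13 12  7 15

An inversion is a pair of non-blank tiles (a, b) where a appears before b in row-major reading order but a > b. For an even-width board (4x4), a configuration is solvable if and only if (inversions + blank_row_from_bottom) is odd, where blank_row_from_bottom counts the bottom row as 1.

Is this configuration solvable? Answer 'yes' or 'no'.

Answer: no

Derivation:
Inversions: 28
Blank is in row 2 (0-indexed from top), which is row 2 counting from the bottom (bottom = 1).
28 + 2 = 30, which is even, so the puzzle is not solvable.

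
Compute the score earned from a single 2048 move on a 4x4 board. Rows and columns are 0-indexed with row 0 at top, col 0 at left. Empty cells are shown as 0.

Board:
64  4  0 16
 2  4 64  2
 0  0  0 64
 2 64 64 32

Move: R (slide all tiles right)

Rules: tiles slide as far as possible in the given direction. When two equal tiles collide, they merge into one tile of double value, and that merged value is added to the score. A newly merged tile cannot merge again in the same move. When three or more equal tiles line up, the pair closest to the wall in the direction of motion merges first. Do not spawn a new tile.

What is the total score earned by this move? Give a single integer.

Answer: 128

Derivation:
Slide right:
row 0: [64, 4, 0, 16] -> [0, 64, 4, 16]  score +0 (running 0)
row 1: [2, 4, 64, 2] -> [2, 4, 64, 2]  score +0 (running 0)
row 2: [0, 0, 0, 64] -> [0, 0, 0, 64]  score +0 (running 0)
row 3: [2, 64, 64, 32] -> [0, 2, 128, 32]  score +128 (running 128)
Board after move:
  0  64   4  16
  2   4  64   2
  0   0   0  64
  0   2 128  32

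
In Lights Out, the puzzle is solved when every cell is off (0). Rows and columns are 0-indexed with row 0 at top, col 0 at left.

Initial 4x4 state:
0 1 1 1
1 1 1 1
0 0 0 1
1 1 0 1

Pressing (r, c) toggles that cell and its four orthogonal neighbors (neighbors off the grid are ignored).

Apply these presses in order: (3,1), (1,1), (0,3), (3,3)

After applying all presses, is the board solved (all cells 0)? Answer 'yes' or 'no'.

After press 1 at (3,1):
0 1 1 1
1 1 1 1
0 1 0 1
0 0 1 1

After press 2 at (1,1):
0 0 1 1
0 0 0 1
0 0 0 1
0 0 1 1

After press 3 at (0,3):
0 0 0 0
0 0 0 0
0 0 0 1
0 0 1 1

After press 4 at (3,3):
0 0 0 0
0 0 0 0
0 0 0 0
0 0 0 0

Lights still on: 0

Answer: yes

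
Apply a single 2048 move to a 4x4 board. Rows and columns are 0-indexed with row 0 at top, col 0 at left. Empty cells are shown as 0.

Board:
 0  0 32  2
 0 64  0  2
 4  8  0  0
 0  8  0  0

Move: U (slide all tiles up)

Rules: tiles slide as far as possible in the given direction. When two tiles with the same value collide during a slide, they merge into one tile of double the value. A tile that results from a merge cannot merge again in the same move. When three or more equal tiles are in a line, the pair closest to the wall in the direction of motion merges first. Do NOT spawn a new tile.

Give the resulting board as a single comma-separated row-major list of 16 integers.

Answer: 4, 64, 32, 4, 0, 16, 0, 0, 0, 0, 0, 0, 0, 0, 0, 0

Derivation:
Slide up:
col 0: [0, 0, 4, 0] -> [4, 0, 0, 0]
col 1: [0, 64, 8, 8] -> [64, 16, 0, 0]
col 2: [32, 0, 0, 0] -> [32, 0, 0, 0]
col 3: [2, 2, 0, 0] -> [4, 0, 0, 0]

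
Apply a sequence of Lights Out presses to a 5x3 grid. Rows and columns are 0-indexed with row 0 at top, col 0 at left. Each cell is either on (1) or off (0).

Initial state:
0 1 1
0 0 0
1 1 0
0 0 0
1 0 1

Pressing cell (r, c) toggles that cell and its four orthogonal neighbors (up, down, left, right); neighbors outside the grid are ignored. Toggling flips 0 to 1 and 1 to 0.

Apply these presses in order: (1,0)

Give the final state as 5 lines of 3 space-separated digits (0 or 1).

Answer: 1 1 1
1 1 0
0 1 0
0 0 0
1 0 1

Derivation:
After press 1 at (1,0):
1 1 1
1 1 0
0 1 0
0 0 0
1 0 1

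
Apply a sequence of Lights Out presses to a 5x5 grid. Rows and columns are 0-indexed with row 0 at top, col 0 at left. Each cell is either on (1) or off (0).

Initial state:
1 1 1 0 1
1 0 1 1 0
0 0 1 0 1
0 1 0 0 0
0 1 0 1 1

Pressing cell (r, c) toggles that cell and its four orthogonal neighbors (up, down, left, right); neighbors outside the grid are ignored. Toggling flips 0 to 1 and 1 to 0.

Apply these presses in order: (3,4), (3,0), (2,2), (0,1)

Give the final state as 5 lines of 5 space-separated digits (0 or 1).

After press 1 at (3,4):
1 1 1 0 1
1 0 1 1 0
0 0 1 0 0
0 1 0 1 1
0 1 0 1 0

After press 2 at (3,0):
1 1 1 0 1
1 0 1 1 0
1 0 1 0 0
1 0 0 1 1
1 1 0 1 0

After press 3 at (2,2):
1 1 1 0 1
1 0 0 1 0
1 1 0 1 0
1 0 1 1 1
1 1 0 1 0

After press 4 at (0,1):
0 0 0 0 1
1 1 0 1 0
1 1 0 1 0
1 0 1 1 1
1 1 0 1 0

Answer: 0 0 0 0 1
1 1 0 1 0
1 1 0 1 0
1 0 1 1 1
1 1 0 1 0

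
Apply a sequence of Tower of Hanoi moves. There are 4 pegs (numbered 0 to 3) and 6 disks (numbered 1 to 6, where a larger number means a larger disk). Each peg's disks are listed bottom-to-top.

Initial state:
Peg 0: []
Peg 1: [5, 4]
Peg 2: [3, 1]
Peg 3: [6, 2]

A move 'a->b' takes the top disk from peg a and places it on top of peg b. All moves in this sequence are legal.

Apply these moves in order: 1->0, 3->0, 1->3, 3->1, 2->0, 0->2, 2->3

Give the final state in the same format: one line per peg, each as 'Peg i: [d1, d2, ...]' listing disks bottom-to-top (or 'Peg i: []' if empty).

After move 1 (1->0):
Peg 0: [4]
Peg 1: [5]
Peg 2: [3, 1]
Peg 3: [6, 2]

After move 2 (3->0):
Peg 0: [4, 2]
Peg 1: [5]
Peg 2: [3, 1]
Peg 3: [6]

After move 3 (1->3):
Peg 0: [4, 2]
Peg 1: []
Peg 2: [3, 1]
Peg 3: [6, 5]

After move 4 (3->1):
Peg 0: [4, 2]
Peg 1: [5]
Peg 2: [3, 1]
Peg 3: [6]

After move 5 (2->0):
Peg 0: [4, 2, 1]
Peg 1: [5]
Peg 2: [3]
Peg 3: [6]

After move 6 (0->2):
Peg 0: [4, 2]
Peg 1: [5]
Peg 2: [3, 1]
Peg 3: [6]

After move 7 (2->3):
Peg 0: [4, 2]
Peg 1: [5]
Peg 2: [3]
Peg 3: [6, 1]

Answer: Peg 0: [4, 2]
Peg 1: [5]
Peg 2: [3]
Peg 3: [6, 1]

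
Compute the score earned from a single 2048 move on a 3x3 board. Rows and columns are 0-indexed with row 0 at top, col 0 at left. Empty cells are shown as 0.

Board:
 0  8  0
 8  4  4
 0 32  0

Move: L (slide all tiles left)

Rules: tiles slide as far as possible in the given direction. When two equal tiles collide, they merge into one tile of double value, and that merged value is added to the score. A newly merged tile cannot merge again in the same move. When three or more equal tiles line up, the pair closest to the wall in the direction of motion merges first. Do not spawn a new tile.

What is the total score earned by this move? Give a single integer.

Slide left:
row 0: [0, 8, 0] -> [8, 0, 0]  score +0 (running 0)
row 1: [8, 4, 4] -> [8, 8, 0]  score +8 (running 8)
row 2: [0, 32, 0] -> [32, 0, 0]  score +0 (running 8)
Board after move:
 8  0  0
 8  8  0
32  0  0

Answer: 8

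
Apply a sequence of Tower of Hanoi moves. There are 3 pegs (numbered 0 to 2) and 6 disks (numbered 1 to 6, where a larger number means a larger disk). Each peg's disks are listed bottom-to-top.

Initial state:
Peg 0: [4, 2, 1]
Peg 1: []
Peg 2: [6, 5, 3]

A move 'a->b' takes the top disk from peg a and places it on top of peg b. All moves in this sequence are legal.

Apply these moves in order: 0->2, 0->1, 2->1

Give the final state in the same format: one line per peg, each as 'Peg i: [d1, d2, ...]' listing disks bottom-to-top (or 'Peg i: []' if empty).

After move 1 (0->2):
Peg 0: [4, 2]
Peg 1: []
Peg 2: [6, 5, 3, 1]

After move 2 (0->1):
Peg 0: [4]
Peg 1: [2]
Peg 2: [6, 5, 3, 1]

After move 3 (2->1):
Peg 0: [4]
Peg 1: [2, 1]
Peg 2: [6, 5, 3]

Answer: Peg 0: [4]
Peg 1: [2, 1]
Peg 2: [6, 5, 3]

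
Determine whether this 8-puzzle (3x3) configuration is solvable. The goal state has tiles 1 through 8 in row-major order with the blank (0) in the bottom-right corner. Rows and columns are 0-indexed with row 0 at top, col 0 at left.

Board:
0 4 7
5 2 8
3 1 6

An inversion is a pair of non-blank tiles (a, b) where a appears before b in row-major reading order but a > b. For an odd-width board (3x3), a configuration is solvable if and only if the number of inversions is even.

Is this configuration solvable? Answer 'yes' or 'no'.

Inversions (pairs i<j in row-major order where tile[i] > tile[j] > 0): 16
16 is even, so the puzzle is solvable.

Answer: yes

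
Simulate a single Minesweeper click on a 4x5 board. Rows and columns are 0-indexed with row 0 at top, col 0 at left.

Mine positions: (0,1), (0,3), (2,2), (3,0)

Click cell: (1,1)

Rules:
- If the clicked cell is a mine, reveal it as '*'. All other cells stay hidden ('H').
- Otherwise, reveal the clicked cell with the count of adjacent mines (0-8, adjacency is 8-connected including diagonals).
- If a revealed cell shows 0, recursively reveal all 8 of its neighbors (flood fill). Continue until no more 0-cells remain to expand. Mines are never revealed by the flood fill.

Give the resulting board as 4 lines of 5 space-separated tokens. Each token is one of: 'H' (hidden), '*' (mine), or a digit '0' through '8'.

H H H H H
H 2 H H H
H H H H H
H H H H H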